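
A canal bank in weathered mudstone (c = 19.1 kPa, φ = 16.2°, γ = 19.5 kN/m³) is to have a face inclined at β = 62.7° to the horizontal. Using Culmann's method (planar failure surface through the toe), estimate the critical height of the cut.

H_c = 10.73 m

Culmann's analysis gives the critical failure plane at α_cr = (β + φ)/2 = (62.7 + 16.2)/2 = 39.5°, and the critical height
H_c = (4c/γ) · sinβ cosφ / [1 − cos(β − φ)]
    = (4·19.1/19.5) · sin62.7°·cos16.2° / [1 − cos(46.5°)]
    = 3.918 · 0.8886·0.9603 / [1 − 0.6884]
    = 3.918 · 0.8533 / 0.3116
    = 10.73 m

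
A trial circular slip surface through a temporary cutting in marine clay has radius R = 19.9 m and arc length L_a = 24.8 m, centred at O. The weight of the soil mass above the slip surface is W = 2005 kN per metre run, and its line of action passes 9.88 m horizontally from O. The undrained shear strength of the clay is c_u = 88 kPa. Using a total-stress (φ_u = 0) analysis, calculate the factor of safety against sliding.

FS = 2.19

Taking moments about the centre O, the resisting moment is provided by the undrained shear strength acting along the arc:
M_R = c_u·L_a·R = 88·24.80·19.9 = 43429.8 kN·m/m
M_D = W·d = 2005·9.88 = 19809.4 kN·m/m
FS = M_R / M_D = 43429.8 / 19809.4 = 2.192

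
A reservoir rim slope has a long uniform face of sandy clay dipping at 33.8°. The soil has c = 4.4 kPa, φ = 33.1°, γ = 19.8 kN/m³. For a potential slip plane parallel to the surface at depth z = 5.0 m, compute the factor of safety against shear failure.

FS = 1.07

For an infinite slope with a slip plane parallel to the surface (no pore pressure): FS = [c + γz cos²β tanφ] / [γz sinβ cosβ].
γz = 19.8·5.0 = 99.00 kN/m²
Numerator = 4.4 + 99.00·cos²33.8°·tan33.1° = 4.4 + 99.00·0.6905·0.6519 = 48.965 kPa
Denominator = 99.00·sin33.8°·cos33.8° = 99.00·0.5563·0.8310 = 45.765 kPa
FS = 48.965 / 45.765 = 1.070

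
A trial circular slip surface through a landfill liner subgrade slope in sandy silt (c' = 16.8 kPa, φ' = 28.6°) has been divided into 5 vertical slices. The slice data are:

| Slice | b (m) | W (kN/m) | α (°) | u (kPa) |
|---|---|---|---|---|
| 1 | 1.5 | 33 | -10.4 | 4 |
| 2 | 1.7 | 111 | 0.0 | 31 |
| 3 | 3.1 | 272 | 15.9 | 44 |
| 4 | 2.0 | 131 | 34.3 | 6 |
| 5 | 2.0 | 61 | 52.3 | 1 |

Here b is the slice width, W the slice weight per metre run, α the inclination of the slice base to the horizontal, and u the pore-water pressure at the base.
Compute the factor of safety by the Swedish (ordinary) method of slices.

FS = 2.02

Ordinary method of slices: FS = Σ[c'·Δl_i + (W_i cosα_i − u_i·Δl_i)·tanφ'] / Σ W_i sinα_i, with Δl_i = b_i / cosα_i.
Slice 1: Δl = 1.5/cos(-10.4°) = 1.525 m; N'_1 = 33·cos(-10.4°) − 4·1.525 = 26.4; c'Δl = 25.62; W sinα = -6.0
Slice 2: Δl = 1.7/cos0.0° = 1.700 m; N'_2 = 111·cos0.0° − 31·1.700 = 58.3; c'Δl = 28.56; W sinα = 0.0
Slice 3: Δl = 3.1/cos15.9° = 3.223 m; N'_3 = 272·cos15.9° − 44·3.223 = 119.8; c'Δl = 54.15; W sinα = 74.5
Slice 4: Δl = 2.0/cos34.3° = 2.421 m; N'_4 = 131·cos34.3° − 6·2.421 = 93.7; c'Δl = 40.67; W sinα = 73.8
Slice 5: Δl = 2.0/cos52.3° = 3.271 m; N'_5 = 61·cos52.3° − 1·3.271 = 34.0; c'Δl = 54.94; W sinα = 48.3
Σc'Δl = 204.0 kN/m; ΣN' = 332.2 kN/m; ΣW sinα = 190.6 kN/m
Resisting = 204.0 + 332.2·tan28.6° = 204.0 + 181.1 = 385.0 kN/m
FS = 385.0 / 190.6 = 2.020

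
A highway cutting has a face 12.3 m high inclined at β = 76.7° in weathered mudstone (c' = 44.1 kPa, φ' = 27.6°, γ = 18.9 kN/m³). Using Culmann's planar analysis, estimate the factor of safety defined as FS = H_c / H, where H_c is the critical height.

H_c = (4c'/γ) · sinβ cosφ' / [1 − cos(β − φ')]
    = (4·44.1/18.9) · sin76.7°·cos27.6° / [1 − cos49.1°]
    = 9.333 · 0.8624 / 0.3453 = 23.31 m
FS = H_c / H = 23.31 / 12.3 = 1.895

FS = 1.90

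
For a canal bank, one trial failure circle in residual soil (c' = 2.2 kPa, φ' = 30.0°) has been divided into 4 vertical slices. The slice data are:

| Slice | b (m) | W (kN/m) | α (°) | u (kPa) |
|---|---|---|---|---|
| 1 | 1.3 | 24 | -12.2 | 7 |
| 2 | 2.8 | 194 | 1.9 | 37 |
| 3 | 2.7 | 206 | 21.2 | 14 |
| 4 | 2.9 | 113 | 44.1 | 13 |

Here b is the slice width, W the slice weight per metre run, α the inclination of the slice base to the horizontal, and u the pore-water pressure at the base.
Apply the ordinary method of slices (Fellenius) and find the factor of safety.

Ordinary method of slices: FS = Σ[c'·Δl_i + (W_i cosα_i − u_i·Δl_i)·tanφ'] / Σ W_i sinα_i, with Δl_i = b_i / cosα_i.
Slice 1: Δl = 1.3/cos(-12.2°) = 1.330 m; N'_1 = 24·cos(-12.2°) − 7·1.330 = 14.1; c'Δl = 2.93; W sinα = -5.1
Slice 2: Δl = 2.8/cos1.9° = 2.802 m; N'_2 = 194·cos1.9° − 37·2.802 = 90.2; c'Δl = 6.16; W sinα = 6.4
Slice 3: Δl = 2.7/cos21.2° = 2.896 m; N'_3 = 206·cos21.2° − 14·2.896 = 151.5; c'Δl = 6.37; W sinα = 74.5
Slice 4: Δl = 2.9/cos44.1° = 4.038 m; N'_4 = 113·cos44.1° − 13·4.038 = 28.7; c'Δl = 8.88; W sinα = 78.6
Σc'Δl = 24.3 kN/m; ΣN' = 284.5 kN/m; ΣW sinα = 154.5 kN/m
Resisting = 24.3 + 284.5·tan30.0° = 24.3 + 164.3 = 188.6 kN/m
FS = 188.6 / 154.5 = 1.221

FS = 1.22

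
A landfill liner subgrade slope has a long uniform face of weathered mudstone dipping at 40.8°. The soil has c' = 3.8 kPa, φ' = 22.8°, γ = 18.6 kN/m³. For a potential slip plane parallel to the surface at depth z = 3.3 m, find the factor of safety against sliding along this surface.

FS = 0.61

For an infinite slope with a slip plane parallel to the surface (no pore pressure): FS = [c' + γz cos²β tanφ'] / [γz sinβ cosβ].
γz = 18.6·3.3 = 61.38 kN/m²
Numerator = 3.8 + 61.38·cos²40.8°·tan22.8° = 3.8 + 61.38·0.5730·0.4204 = 18.585 kPa
Denominator = 61.38·sin40.8°·cos40.8° = 61.38·0.6534·0.7570 = 30.361 kPa
FS = 18.585 / 30.361 = 0.612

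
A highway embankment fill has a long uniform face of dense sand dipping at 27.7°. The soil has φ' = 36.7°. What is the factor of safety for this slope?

For a dry cohesionless infinite slope the factor of safety is FS = tanφ' / tanβ.
FS = tan36.7° / tan27.7° = 0.7454 / 0.5250 = 1.420

FS = 1.42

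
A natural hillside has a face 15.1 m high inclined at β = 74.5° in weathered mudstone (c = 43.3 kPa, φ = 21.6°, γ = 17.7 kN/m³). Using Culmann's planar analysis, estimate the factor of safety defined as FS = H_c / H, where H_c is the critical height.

H_c = (4c/γ) · sinβ cosφ / [1 − cos(β − φ)]
    = (4·43.3/17.7) · sin74.5°·cos21.6° / [1 − cos52.9°]
    = 9.785 · 0.8960 / 0.3968 = 22.10 m
FS = H_c / H = 22.10 / 15.1 = 1.463

FS = 1.46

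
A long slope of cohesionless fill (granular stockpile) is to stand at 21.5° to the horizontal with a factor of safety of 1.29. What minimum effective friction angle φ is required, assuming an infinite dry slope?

φ = 26.9°

FS = tanφ/tanβ ⇒ tanφ = FS · tanβ = 1.29 · tan21.5° = 0.5081
φ = arctan(0.5081) = 26.94°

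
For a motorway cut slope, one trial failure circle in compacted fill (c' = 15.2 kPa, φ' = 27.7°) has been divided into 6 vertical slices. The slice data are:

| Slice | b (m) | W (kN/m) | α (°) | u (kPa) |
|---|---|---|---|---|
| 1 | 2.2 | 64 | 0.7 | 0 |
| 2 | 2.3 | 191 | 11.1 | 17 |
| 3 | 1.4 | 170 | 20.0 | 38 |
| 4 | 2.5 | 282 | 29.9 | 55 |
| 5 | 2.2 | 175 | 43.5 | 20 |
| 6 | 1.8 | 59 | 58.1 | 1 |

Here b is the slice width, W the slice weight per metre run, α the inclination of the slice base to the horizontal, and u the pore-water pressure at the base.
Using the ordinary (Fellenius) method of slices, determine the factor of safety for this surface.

FS = 1.21

Ordinary method of slices: FS = Σ[c'·Δl_i + (W_i cosα_i − u_i·Δl_i)·tanφ'] / Σ W_i sinα_i, with Δl_i = b_i / cosα_i.
Slice 1: Δl = 2.2/cos0.7° = 2.200 m; N'_1 = 64·cos0.7° − 0·2.200 = 64.0; c'Δl = 33.44; W sinα = 0.8
Slice 2: Δl = 2.3/cos11.1° = 2.344 m; N'_2 = 191·cos11.1° − 17·2.344 = 147.6; c'Δl = 35.63; W sinα = 36.8
Slice 3: Δl = 1.4/cos20.0° = 1.490 m; N'_3 = 170·cos20.0° − 38·1.490 = 103.1; c'Δl = 22.65; W sinα = 58.1
Slice 4: Δl = 2.5/cos29.9° = 2.884 m; N'_4 = 282·cos29.9° − 55·2.884 = 85.9; c'Δl = 43.83; W sinα = 140.6
Slice 5: Δl = 2.2/cos43.5° = 3.033 m; N'_5 = 175·cos43.5° − 20·3.033 = 66.3; c'Δl = 46.10; W sinα = 120.5
Slice 6: Δl = 1.8/cos58.1° = 3.406 m; N'_6 = 59·cos58.1° − 1·3.406 = 27.8; c'Δl = 51.78; W sinα = 50.1
Σc'Δl = 233.4 kN/m; ΣN' = 494.6 kN/m; ΣW sinα = 406.8 kN/m
Resisting = 233.4 + 494.6·tan27.7° = 233.4 + 259.7 = 493.1 kN/m
FS = 493.1 / 406.8 = 1.212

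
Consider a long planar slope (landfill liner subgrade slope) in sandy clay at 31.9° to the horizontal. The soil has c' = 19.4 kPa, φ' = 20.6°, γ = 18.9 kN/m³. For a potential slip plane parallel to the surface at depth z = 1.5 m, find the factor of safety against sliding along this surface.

For an infinite slope with a slip plane parallel to the surface (no pore pressure): FS = [c' + γz cos²β tanφ'] / [γz sinβ cosβ].
γz = 18.9·1.5 = 28.35 kN/m²
Numerator = 19.4 + 28.35·cos²31.9°·tan20.6° = 19.4 + 28.35·0.7208·0.3759 = 27.080 kPa
Denominator = 28.35·sin31.9°·cos31.9° = 28.35·0.5284·0.8490 = 12.719 kPa
FS = 27.080 / 12.719 = 2.129

FS = 2.13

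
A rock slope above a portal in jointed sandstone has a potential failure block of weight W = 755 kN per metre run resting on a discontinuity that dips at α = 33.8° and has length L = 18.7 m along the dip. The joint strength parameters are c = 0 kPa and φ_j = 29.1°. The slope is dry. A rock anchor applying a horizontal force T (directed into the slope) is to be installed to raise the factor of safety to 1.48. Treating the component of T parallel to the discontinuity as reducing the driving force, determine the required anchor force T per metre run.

Resolving forces along and normal to the sliding plane, with the horizontal anchor force T adding T·sinα to the effective normal force and T·cosα acting up the plane against the driving force:
FS = [cL + (W cosα + T sinα) tanφ_j] / [W sinα − T cosα]
Without the anchor: N' = 627.4 kN/m, driving T_d = 420.0 kN/m, resisting R = 0·18.7 + 627.4·tan29.1° = 349.2 kN/m, FS = 0.83.
Setting FS = 1.48 and solving for T:
1.48·(420.0 − T cos33.8°) = 349.2 + T sin33.8°·tan29.1°
T·(sin33.8°·tan29.1° + 1.48·cos33.8°) = 1.48·420.0 − 349.2
T·(0.5563·0.5566 + 1.48·0.8310) = 621.6 − 349.2 = 272.4
T·1.5395 = 272.4
T = 176.9 kN/m

T = 177 kN/m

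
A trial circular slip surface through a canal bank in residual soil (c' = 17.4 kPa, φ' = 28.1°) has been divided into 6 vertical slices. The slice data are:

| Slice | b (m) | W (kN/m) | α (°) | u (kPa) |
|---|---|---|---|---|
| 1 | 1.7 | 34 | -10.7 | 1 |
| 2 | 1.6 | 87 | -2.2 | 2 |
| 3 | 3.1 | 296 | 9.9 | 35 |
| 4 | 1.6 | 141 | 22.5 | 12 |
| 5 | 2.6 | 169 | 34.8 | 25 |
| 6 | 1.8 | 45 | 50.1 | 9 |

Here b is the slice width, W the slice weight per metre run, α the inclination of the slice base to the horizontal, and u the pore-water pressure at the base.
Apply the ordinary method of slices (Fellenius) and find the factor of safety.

Ordinary method of slices: FS = Σ[c'·Δl_i + (W_i cosα_i − u_i·Δl_i)·tanφ'] / Σ W_i sinα_i, with Δl_i = b_i / cosα_i.
Slice 1: Δl = 1.7/cos(-10.7°) = 1.730 m; N'_1 = 34·cos(-10.7°) − 1·1.730 = 31.7; c'Δl = 30.10; W sinα = -6.3
Slice 2: Δl = 1.6/cos(-2.2°) = 1.601 m; N'_2 = 87·cos(-2.2°) − 2·1.601 = 83.7; c'Δl = 27.86; W sinα = -3.3
Slice 3: Δl = 3.1/cos9.9° = 3.147 m; N'_3 = 296·cos9.9° − 35·3.147 = 181.5; c'Δl = 54.76; W sinα = 50.9
Slice 4: Δl = 1.6/cos22.5° = 1.732 m; N'_4 = 141·cos22.5° − 12·1.732 = 109.5; c'Δl = 30.13; W sinα = 54.0
Slice 5: Δl = 2.6/cos34.8° = 3.166 m; N'_5 = 169·cos34.8° − 25·3.166 = 59.6; c'Δl = 55.09; W sinα = 96.5
Slice 6: Δl = 1.8/cos50.1° = 2.806 m; N'_6 = 45·cos50.1° − 9·2.806 = 3.6; c'Δl = 48.83; W sinα = 34.5
Σc'Δl = 246.8 kN/m; ΣN' = 469.6 kN/m; ΣW sinα = 226.2 kN/m
Resisting = 246.8 + 469.6·tan28.1° = 246.8 + 250.7 = 497.5 kN/m
FS = 497.5 / 226.2 = 2.200

FS = 2.20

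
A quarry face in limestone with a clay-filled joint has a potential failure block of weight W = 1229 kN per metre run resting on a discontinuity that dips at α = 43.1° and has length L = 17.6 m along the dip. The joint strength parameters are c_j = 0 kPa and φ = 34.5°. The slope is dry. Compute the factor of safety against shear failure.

FS = 0.73

Resolving the block weight along and normal to the plane and applying the Mohr–Coulomb strength on the joint:
N' = W cosα = 1229·cos43.1° = 897.4 kN/m
Driving force T = W sinα = 1229·sin43.1° = 839.7 kN/m
Resisting force R = c_j·L + N'·tanφ = 0·17.6 + 897.4·tan34.5° = 0.0 + 616.7 = 616.7 kN/m
FS = R / T = 616.7 / 839.7 = 0.734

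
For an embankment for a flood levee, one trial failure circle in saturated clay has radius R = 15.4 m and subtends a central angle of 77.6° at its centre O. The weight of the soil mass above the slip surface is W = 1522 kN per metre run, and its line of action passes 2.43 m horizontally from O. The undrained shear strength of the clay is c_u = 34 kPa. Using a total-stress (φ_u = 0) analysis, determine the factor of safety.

Taking moments about the centre O, the resisting moment is provided by the undrained shear strength acting along the arc:
Arc length L_a = R·θ = 15.4·(77.6°·π/180) = 15.4·1.3544 = 20.86 m
M_R = c_u·L_a·R = 34·20.86·15.4 = 10920.9 kN·m/m
M_D = W·d = 1522·2.43 = 3698.5 kN·m/m
FS = M_R / M_D = 10920.9 / 3698.5 = 2.953

FS = 2.95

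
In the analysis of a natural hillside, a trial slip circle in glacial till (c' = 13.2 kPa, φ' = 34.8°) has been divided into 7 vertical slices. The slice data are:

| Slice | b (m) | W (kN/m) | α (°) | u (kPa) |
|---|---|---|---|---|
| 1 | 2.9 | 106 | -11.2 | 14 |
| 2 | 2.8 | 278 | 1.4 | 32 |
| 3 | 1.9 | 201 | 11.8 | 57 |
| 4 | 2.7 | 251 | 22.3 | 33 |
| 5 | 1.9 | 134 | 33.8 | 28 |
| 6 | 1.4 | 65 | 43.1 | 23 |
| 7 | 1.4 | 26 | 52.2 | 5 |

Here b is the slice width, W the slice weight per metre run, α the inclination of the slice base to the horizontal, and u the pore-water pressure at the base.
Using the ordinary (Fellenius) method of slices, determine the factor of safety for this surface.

FS = 2.26

Ordinary method of slices: FS = Σ[c'·Δl_i + (W_i cosα_i − u_i·Δl_i)·tanφ'] / Σ W_i sinα_i, with Δl_i = b_i / cosα_i.
Slice 1: Δl = 2.9/cos(-11.2°) = 2.956 m; N'_1 = 106·cos(-11.2°) − 14·2.956 = 62.6; c'Δl = 39.02; W sinα = -20.6
Slice 2: Δl = 2.8/cos1.4° = 2.801 m; N'_2 = 278·cos1.4° − 32·2.801 = 188.3; c'Δl = 36.97; W sinα = 6.8
Slice 3: Δl = 1.9/cos11.8° = 1.941 m; N'_3 = 201·cos11.8° − 57·1.941 = 86.1; c'Δl = 25.62; W sinα = 41.1
Slice 4: Δl = 2.7/cos22.3° = 2.918 m; N'_4 = 251·cos22.3° − 33·2.918 = 135.9; c'Δl = 38.52; W sinα = 95.2
Slice 5: Δl = 1.9/cos33.8° = 2.286 m; N'_5 = 134·cos33.8° − 28·2.286 = 47.3; c'Δl = 30.18; W sinα = 74.5
Slice 6: Δl = 1.4/cos43.1° = 1.917 m; N'_6 = 65·cos43.1° − 23·1.917 = 3.4; c'Δl = 25.31; W sinα = 44.4
Slice 7: Δl = 1.4/cos52.2° = 2.284 m; N'_7 = 26·cos52.2° − 5·2.284 = 4.5; c'Δl = 30.15; W sinα = 20.5
Σc'Δl = 225.8 kN/m; ΣN' = 528.1 kN/m; ΣW sinα = 262.1 kN/m
Resisting = 225.8 + 528.1·tan34.8° = 225.8 + 367.1 = 592.8 kN/m
FS = 592.8 / 262.1 = 2.262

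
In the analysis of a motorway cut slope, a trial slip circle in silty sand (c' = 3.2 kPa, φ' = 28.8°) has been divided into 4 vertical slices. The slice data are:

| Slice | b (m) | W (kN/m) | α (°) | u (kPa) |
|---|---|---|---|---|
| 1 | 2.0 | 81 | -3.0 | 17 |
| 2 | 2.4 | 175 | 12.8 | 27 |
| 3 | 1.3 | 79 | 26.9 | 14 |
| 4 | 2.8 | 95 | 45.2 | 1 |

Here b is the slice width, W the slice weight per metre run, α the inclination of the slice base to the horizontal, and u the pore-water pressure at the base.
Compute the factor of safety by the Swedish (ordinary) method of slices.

FS = 1.28

Ordinary method of slices: FS = Σ[c'·Δl_i + (W_i cosα_i − u_i·Δl_i)·tanφ'] / Σ W_i sinα_i, with Δl_i = b_i / cosα_i.
Slice 1: Δl = 2.0/cos(-3.0°) = 2.003 m; N'_1 = 81·cos(-3.0°) − 17·2.003 = 46.8; c'Δl = 6.41; W sinα = -4.2
Slice 2: Δl = 2.4/cos12.8° = 2.461 m; N'_2 = 175·cos12.8° − 27·2.461 = 104.2; c'Δl = 7.88; W sinα = 38.8
Slice 3: Δl = 1.3/cos26.9° = 1.458 m; N'_3 = 79·cos26.9° − 14·1.458 = 50.0; c'Δl = 4.66; W sinα = 35.7
Slice 4: Δl = 2.8/cos45.2° = 3.974 m; N'_4 = 95·cos45.2° − 1·3.974 = 63.0; c'Δl = 12.72; W sinα = 67.4
Σc'Δl = 31.7 kN/m; ΣN' = 264.1 kN/m; ΣW sinα = 137.7 kN/m
Resisting = 31.7 + 264.1·tan28.8° = 31.7 + 145.2 = 176.8 kN/m
FS = 176.8 / 137.7 = 1.284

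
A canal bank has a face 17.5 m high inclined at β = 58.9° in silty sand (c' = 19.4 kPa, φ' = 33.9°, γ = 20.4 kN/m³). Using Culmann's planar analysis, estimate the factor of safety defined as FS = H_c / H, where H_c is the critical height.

H_c = (4c'/γ) · sinβ cosφ' / [1 − cos(β − φ')]
    = (4·19.4/20.4) · sin58.9°·cos33.9° / [1 − cos25.0°]
    = 3.804 · 0.7107 / 0.0937 = 28.86 m
FS = H_c / H = 28.86 / 17.5 = 1.649

FS = 1.65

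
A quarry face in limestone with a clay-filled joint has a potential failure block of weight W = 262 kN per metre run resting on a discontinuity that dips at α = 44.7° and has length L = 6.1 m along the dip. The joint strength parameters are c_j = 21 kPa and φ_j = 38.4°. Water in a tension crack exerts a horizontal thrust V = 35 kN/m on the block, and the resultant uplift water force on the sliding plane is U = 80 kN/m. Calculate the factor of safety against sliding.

FS = 0.92

Resolving the block weight along and normal to the plane and applying the Mohr–Coulomb strength on the joint:
N' = W cosα − U − V sinα = 262·cos44.7° − 80 − 35·sin44.7° = 81.6 kN/m
Driving force T = W sinα + V cosα = 262·sin44.7° + 35·cos44.7° = 209.2 kN/m
Resisting force R = c_j·L + N'·tanφ_j = 21·6.1 + 81.6·tan38.4° = 128.1 + 64.7 = 192.8 kN/m
FS = R / T = 192.8 / 209.2 = 0.922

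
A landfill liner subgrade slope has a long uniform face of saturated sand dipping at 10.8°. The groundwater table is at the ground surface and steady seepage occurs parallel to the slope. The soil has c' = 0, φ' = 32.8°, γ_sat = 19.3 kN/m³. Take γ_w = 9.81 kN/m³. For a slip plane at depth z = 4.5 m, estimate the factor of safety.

FS = 1.66

With seepage parallel to the slope and the water table at the surface, the effective normal stress on the slip plane uses the buoyant unit weight γ' = γ_sat − γ_w while the driving shear stress uses γ_sat:
FS = [c' + γ' z cos²β tanφ'] / [γ_sat z sinβ cosβ]
(For c' = 0 this reduces to FS = (γ'/γ_sat)·tanφ'/tanβ.)
γ' = 19.3 − 9.81 = 9.49 kN/m³
Numerator = 0.0 + 9.49·4.5·cos²10.8°·tan32.8° = 0.0 + 9.49·4.5·0.9649·0.6445 = 26.555 kPa
Denominator = 19.3·4.5·sin10.8°·cos10.8° = 19.3·4.5·0.1874·0.9823 = 15.986 kPa
FS = 26.555 / 15.986 = 1.661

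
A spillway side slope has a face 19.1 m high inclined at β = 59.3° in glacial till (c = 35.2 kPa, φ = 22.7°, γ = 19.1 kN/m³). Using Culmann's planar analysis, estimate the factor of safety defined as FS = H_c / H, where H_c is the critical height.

FS = 1.55

H_c = (4c/γ) · sinβ cosφ / [1 − cos(β − φ)]
    = (4·35.2/19.1) · sin59.3°·cos22.7° / [1 − cos36.6°]
    = 7.372 · 0.7932 / 0.1972 = 29.66 m
FS = H_c / H = 29.66 / 19.1 = 1.553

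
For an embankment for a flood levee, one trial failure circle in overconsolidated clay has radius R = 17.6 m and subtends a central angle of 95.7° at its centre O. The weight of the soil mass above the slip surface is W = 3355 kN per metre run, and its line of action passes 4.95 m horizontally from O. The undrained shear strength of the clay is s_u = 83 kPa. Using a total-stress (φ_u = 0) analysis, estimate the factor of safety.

Taking moments about the centre O, the resisting moment is provided by the undrained shear strength acting along the arc:
Arc length L_a = R·θ = 17.6·(95.7°·π/180) = 17.6·1.6703 = 29.40 m
M_R = s_u·L_a·R = 83·29.40·17.6 = 42943.0 kN·m/m
M_D = W·d = 3355·4.95 = 16607.2 kN·m/m
FS = M_R / M_D = 42943.0 / 16607.2 = 2.586

FS = 2.59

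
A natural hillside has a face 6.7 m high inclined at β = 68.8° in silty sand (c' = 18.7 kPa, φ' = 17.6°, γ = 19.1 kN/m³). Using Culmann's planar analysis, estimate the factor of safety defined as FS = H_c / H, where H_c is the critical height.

FS = 1.39

H_c = (4c'/γ) · sinβ cosφ' / [1 − cos(β − φ')]
    = (4·18.7/19.1) · sin68.8°·cos17.6° / [1 − cos51.2°]
    = 3.916 · 0.8887 / 0.3734 = 9.32 m
FS = H_c / H = 9.32 / 6.7 = 1.391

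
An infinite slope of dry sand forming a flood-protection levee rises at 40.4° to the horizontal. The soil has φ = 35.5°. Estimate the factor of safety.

FS = 0.84

For a dry cohesionless infinite slope the factor of safety is FS = tanφ / tanβ.
FS = tan35.5° / tan40.4° = 0.7133 / 0.8511 = 0.838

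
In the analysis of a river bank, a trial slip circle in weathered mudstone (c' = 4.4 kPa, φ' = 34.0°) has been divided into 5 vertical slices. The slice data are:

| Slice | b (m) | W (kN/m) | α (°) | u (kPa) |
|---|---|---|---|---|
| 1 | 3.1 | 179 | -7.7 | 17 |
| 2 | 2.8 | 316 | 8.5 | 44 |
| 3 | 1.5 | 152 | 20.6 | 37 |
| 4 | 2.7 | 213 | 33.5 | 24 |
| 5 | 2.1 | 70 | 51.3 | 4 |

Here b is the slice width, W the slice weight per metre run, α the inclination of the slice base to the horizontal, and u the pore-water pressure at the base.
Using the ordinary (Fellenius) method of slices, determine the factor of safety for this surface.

FS = 1.68

Ordinary method of slices: FS = Σ[c'·Δl_i + (W_i cosα_i − u_i·Δl_i)·tanφ'] / Σ W_i sinα_i, with Δl_i = b_i / cosα_i.
Slice 1: Δl = 3.1/cos(-7.7°) = 3.128 m; N'_1 = 179·cos(-7.7°) − 17·3.128 = 124.2; c'Δl = 13.76; W sinα = -24.0
Slice 2: Δl = 2.8/cos8.5° = 2.831 m; N'_2 = 316·cos8.5° − 44·2.831 = 188.0; c'Δl = 12.46; W sinα = 46.7
Slice 3: Δl = 1.5/cos20.6° = 1.602 m; N'_3 = 152·cos20.6° − 37·1.602 = 83.0; c'Δl = 7.05; W sinα = 53.5
Slice 4: Δl = 2.7/cos33.5° = 3.238 m; N'_4 = 213·cos33.5° − 24·3.238 = 99.9; c'Δl = 14.25; W sinα = 117.6
Slice 5: Δl = 2.1/cos51.3° = 3.359 m; N'_5 = 70·cos51.3° − 4·3.359 = 30.3; c'Δl = 14.78; W sinα = 54.6
Σc'Δl = 62.3 kN/m; ΣN' = 525.4 kN/m; ΣW sinα = 248.4 kN/m
Resisting = 62.3 + 525.4·tan34.0° = 62.3 + 354.4 = 416.7 kN/m
FS = 416.7 / 248.4 = 1.677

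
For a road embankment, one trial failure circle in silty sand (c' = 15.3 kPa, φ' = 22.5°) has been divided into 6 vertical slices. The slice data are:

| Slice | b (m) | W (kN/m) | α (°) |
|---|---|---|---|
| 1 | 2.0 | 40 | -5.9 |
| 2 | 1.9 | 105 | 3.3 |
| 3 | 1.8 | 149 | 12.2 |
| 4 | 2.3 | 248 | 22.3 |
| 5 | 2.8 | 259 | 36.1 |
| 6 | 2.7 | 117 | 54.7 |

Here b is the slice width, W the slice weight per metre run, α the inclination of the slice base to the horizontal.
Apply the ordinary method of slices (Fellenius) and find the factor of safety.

Ordinary method of slices: FS = Σ[c'·Δl_i + (W_i cosα_i)·tanφ'] / Σ W_i sinα_i, with Δl_i = b_i / cosα_i.
Slice 1: Δl = 2.0/cos(-5.9°) = 2.011 m; N'_1 = 40·cos(-5.9°) = 39.8; c'Δl = 30.76; W sinα = -4.1
Slice 2: Δl = 1.9/cos3.3° = 1.903 m; N'_2 = 105·cos3.3° = 104.8; c'Δl = 29.12; W sinα = 6.0
Slice 3: Δl = 1.8/cos12.2° = 1.842 m; N'_3 = 149·cos12.2° = 145.6; c'Δl = 28.18; W sinα = 31.5
Slice 4: Δl = 2.3/cos22.3° = 2.486 m; N'_4 = 248·cos22.3° = 229.5; c'Δl = 38.03; W sinα = 94.1
Slice 5: Δl = 2.8/cos36.1° = 3.465 m; N'_5 = 259·cos36.1° = 209.3; c'Δl = 53.02; W sinα = 152.6
Slice 6: Δl = 2.7/cos54.7° = 4.672 m; N'_6 = 117·cos54.7° = 67.6; c'Δl = 71.49; W sinα = 95.5
Σc'Δl = 250.6 kN/m; ΣN' = 796.6 kN/m; ΣW sinα = 375.6 kN/m
Resisting = 250.6 + 796.6·tan22.5° = 250.6 + 330.0 = 580.6 kN/m
FS = 580.6 / 375.6 = 1.546

FS = 1.55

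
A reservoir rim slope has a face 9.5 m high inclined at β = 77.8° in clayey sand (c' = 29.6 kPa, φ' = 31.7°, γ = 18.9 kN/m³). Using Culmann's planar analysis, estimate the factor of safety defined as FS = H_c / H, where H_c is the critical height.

H_c = (4c'/γ) · sinβ cosφ' / [1 − cos(β − φ')]
    = (4·29.6/18.9) · sin77.8°·cos31.7° / [1 − cos46.1°]
    = 6.265 · 0.8316 / 0.3066 = 16.99 m
FS = H_c / H = 16.99 / 9.5 = 1.789

FS = 1.79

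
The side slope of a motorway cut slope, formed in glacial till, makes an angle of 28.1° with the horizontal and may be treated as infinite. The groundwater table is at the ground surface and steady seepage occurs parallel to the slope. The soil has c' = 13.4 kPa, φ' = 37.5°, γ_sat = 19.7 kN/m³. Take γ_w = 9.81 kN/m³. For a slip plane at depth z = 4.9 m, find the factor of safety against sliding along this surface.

With seepage parallel to the slope and the water table at the surface, the effective normal stress on the slip plane uses the buoyant unit weight γ' = γ_sat − γ_w while the driving shear stress uses γ_sat:
FS = [c' + γ' z cos²β tanφ'] / [γ_sat z sinβ cosβ]
γ' = 19.7 − 9.81 = 9.89 kN/m³
Numerator = 13.4 + 9.89·4.9·cos²28.1°·tan37.5° = 13.4 + 9.89·4.9·0.7781·0.7673 = 42.336 kPa
Denominator = 19.7·4.9·sin28.1°·cos28.1° = 19.7·4.9·0.4710·0.8821 = 40.107 kPa
FS = 42.336 / 40.107 = 1.056

FS = 1.06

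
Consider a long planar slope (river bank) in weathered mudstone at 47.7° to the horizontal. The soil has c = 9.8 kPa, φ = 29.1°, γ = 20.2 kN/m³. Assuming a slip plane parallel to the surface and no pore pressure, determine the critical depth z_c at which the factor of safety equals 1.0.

Setting FS = 1.00 in FS = [c + γz cos²β tanφ] / [γz sinβ cosβ] and solving for z:
z = c / [γ cosβ (FS·sinβ − cosβ·tanφ)]
  = 9.8 / [20.2·cos47.7°·(1.00·sin47.7° − cos47.7°·tan29.1°)]
  = 9.8 / [20.2·0.6730·(1.00·0.7396 − 0.6730·0.5566)]
  = 9.8 / 4.9626 = 1.975 m

z_c = 1.97 m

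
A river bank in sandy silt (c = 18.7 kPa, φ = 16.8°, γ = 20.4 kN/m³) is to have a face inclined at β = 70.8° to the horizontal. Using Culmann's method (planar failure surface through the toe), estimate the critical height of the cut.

Culmann's analysis gives the critical failure plane at α_cr = (β + φ)/2 = (70.8 + 16.8)/2 = 43.8°, and the critical height
H_c = (4c/γ) · sinβ cosφ / [1 − cos(β − φ)]
    = (4·18.7/20.4) · sin70.8°·cos16.8° / [1 − cos(54.0°)]
    = 3.667 · 0.9444·0.9573 / [1 − 0.5878]
    = 3.667 · 0.9041 / 0.4122
    = 8.04 m

H_c = 8.04 m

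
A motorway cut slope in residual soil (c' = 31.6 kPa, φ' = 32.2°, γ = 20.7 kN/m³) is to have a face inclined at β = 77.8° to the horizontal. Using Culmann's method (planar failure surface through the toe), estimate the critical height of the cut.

Culmann's analysis gives the critical failure plane at α_cr = (β + φ')/2 = (77.8 + 32.2)/2 = 55.0°, and the critical height
H_c = (4c'/γ) · sinβ cosφ' / [1 − cos(β − φ')]
    = (4·31.6/20.7) · sin77.8°·cos32.2° / [1 − cos(45.6°)]
    = 6.106 · 0.9774·0.8462 / [1 − 0.6997]
    = 6.106 · 0.8271 / 0.3003
    = 16.82 m

H_c = 16.82 m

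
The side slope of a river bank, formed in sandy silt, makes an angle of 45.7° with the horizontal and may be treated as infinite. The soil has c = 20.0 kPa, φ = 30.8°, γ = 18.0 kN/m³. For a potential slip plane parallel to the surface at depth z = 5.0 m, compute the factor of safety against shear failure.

For an infinite slope with a slip plane parallel to the surface (no pore pressure): FS = [c + γz cos²β tanφ] / [γz sinβ cosβ].
γz = 18.0·5.0 = 90.00 kN/m²
Numerator = 20.0 + 90.00·cos²45.7°·tan30.8° = 20.0 + 90.00·0.4878·0.5961 = 46.170 kPa
Denominator = 90.00·sin45.7°·cos45.7° = 90.00·0.7157·0.6984 = 44.987 kPa
FS = 46.170 / 44.987 = 1.026

FS = 1.03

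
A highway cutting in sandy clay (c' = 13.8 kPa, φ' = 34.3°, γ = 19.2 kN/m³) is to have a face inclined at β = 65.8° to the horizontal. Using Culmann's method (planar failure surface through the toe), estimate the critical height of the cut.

Culmann's analysis gives the critical failure plane at α_cr = (β + φ')/2 = (65.8 + 34.3)/2 = 50.0°, and the critical height
H_c = (4c'/γ) · sinβ cosφ' / [1 − cos(β − φ')]
    = (4·13.8/19.2) · sin65.8°·cos34.3° / [1 − cos(31.5°)]
    = 2.875 · 0.9121·0.8261 / [1 − 0.8526]
    = 2.875 · 0.7535 / 0.1474
    = 14.70 m

H_c = 14.70 m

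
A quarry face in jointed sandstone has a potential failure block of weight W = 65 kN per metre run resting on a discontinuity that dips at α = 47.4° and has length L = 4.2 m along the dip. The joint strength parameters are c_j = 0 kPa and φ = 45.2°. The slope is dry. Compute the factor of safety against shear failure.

Resolving the block weight along and normal to the plane and applying the Mohr–Coulomb strength on the joint:
N' = W cosα = 65·cos47.4° = 44.0 kN/m
Driving force T = W sinα = 65·sin47.4° = 47.8 kN/m
Resisting force R = c_j·L + N'·tanφ = 0·4.2 + 44.0·tan45.2° = 0.0 + 44.3 = 44.3 kN/m
FS = R / T = 44.3 / 47.8 = 0.926

FS = 0.93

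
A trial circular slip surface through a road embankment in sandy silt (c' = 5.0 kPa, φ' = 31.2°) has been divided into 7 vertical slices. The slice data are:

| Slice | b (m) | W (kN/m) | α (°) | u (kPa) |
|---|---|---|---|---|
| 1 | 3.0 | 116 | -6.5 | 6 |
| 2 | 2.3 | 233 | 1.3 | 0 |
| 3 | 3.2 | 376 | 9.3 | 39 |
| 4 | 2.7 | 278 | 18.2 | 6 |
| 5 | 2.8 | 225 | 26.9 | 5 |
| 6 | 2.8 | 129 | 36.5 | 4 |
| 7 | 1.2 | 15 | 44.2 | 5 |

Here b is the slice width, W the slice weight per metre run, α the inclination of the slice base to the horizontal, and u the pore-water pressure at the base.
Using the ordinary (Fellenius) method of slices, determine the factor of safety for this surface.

Ordinary method of slices: FS = Σ[c'·Δl_i + (W_i cosα_i − u_i·Δl_i)·tanφ'] / Σ W_i sinα_i, with Δl_i = b_i / cosα_i.
Slice 1: Δl = 3.0/cos(-6.5°) = 3.019 m; N'_1 = 116·cos(-6.5°) − 6·3.019 = 97.1; c'Δl = 15.10; W sinα = -13.1
Slice 2: Δl = 2.3/cos1.3° = 2.301 m; N'_2 = 233·cos1.3° − 0·2.301 = 232.9; c'Δl = 11.50; W sinα = 5.3
Slice 3: Δl = 3.2/cos9.3° = 3.243 m; N'_3 = 376·cos9.3° − 39·3.243 = 244.6; c'Δl = 16.21; W sinα = 60.8
Slice 4: Δl = 2.7/cos18.2° = 2.842 m; N'_4 = 278·cos18.2° − 6·2.842 = 247.0; c'Δl = 14.21; W sinα = 86.8
Slice 5: Δl = 2.8/cos26.9° = 3.140 m; N'_5 = 225·cos26.9° − 5·3.140 = 185.0; c'Δl = 15.70; W sinα = 101.8
Slice 6: Δl = 2.8/cos36.5° = 3.483 m; N'_6 = 129·cos36.5° − 4·3.483 = 89.8; c'Δl = 17.42; W sinα = 76.7
Slice 7: Δl = 1.2/cos44.2° = 1.674 m; N'_7 = 15·cos44.2° − 5·1.674 = 2.4; c'Δl = 8.37; W sinα = 10.5
Σc'Δl = 98.5 kN/m; ΣN' = 1098.8 kN/m; ΣW sinα = 328.7 kN/m
Resisting = 98.5 + 1098.8·tan31.2° = 98.5 + 665.5 = 764.0 kN/m
FS = 764.0 / 328.7 = 2.324

FS = 2.32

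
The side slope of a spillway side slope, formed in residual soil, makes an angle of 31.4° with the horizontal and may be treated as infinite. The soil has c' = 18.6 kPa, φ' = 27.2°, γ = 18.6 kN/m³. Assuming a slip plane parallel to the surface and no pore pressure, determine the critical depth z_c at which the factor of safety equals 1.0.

Setting FS = 1.00 in FS = [c' + γz cos²β tanφ'] / [γz sinβ cosβ] and solving for z:
z = c' / [γ cosβ (FS·sinβ − cosβ·tanφ')]
  = 18.6 / [18.6·cos31.4°·(1.00·sin31.4° − cos31.4°·tan27.2°)]
  = 18.6 / [18.6·0.8536·(1.00·0.5210 − 0.8536·0.5139)]
  = 18.6 / 1.3073 = 14.228 m

z_c = 14.23 m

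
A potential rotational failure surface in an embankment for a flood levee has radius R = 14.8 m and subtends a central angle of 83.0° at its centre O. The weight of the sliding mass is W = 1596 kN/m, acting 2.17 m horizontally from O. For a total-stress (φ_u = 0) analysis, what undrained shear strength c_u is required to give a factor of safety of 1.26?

FS = c_u·L_a·R / (W·d), so c_u = FS·W·d / (L_a·R).
Arc length L_a = R·θ = 14.8·(83.0°·π/180) = 14.8·1.4486 = 21.44 m
c_u = 1.26·1596·2.17 / (21.44·14.8) = 4363.8 / 317.31 = 13.75 kPa

c_u = 13.8 kPa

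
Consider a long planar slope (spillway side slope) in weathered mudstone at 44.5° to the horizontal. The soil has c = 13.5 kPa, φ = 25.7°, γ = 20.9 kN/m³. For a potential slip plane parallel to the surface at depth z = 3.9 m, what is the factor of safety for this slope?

For an infinite slope with a slip plane parallel to the surface (no pore pressure): FS = [c + γz cos²β tanφ] / [γz sinβ cosβ].
γz = 20.9·3.9 = 81.51 kN/m²
Numerator = 13.5 + 81.51·cos²44.5°·tan25.7° = 13.5 + 81.51·0.5087·0.4813 = 33.456 kPa
Denominator = 81.51·sin44.5°·cos44.5° = 81.51·0.7009·0.7133 = 40.749 kPa
FS = 33.456 / 40.749 = 0.821

FS = 0.82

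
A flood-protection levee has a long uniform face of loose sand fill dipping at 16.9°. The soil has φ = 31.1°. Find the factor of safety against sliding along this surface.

FS = 1.99

For a dry cohesionless infinite slope the factor of safety is FS = tanφ / tanβ.
FS = tan31.1° / tan16.9° = 0.6032 / 0.3038 = 1.985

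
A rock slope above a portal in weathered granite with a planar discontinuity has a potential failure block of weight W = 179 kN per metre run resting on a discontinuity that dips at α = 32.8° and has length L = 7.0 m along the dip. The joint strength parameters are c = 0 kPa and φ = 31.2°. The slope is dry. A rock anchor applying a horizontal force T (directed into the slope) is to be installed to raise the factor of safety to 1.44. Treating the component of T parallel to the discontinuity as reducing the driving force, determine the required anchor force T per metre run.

Resolving forces along and normal to the sliding plane, with the horizontal anchor force T adding T·sinα to the effective normal force and T·cosα acting up the plane against the driving force:
FS = [cL + (W cosα + T sinα) tanφ] / [W sinα − T cosα]
Without the anchor: N' = 150.5 kN/m, driving T_d = 97.0 kN/m, resisting R = 0·7.0 + 150.5·tan31.2° = 91.1 kN/m, FS = 0.94.
Setting FS = 1.44 and solving for T:
1.44·(97.0 − T cos32.8°) = 91.1 + T sin32.8°·tan31.2°
T·(sin32.8°·tan31.2° + 1.44·cos32.8°) = 1.44·97.0 − 91.1
T·(0.5417·0.6056 + 1.44·0.8406) = 139.6 − 91.1 = 48.5
T·1.5385 = 48.5
T = 31.5 kN/m

T = 32 kN/m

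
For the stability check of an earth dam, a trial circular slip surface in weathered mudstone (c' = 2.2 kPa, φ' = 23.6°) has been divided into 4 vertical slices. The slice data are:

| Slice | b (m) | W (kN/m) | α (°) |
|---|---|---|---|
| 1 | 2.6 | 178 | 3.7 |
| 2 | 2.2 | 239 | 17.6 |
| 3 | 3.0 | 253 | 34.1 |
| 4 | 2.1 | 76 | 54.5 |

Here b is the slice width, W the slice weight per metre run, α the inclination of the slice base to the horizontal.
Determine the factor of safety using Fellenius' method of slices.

FS = 1.09

Ordinary method of slices: FS = Σ[c'·Δl_i + (W_i cosα_i)·tanφ'] / Σ W_i sinα_i, with Δl_i = b_i / cosα_i.
Slice 1: Δl = 2.6/cos3.7° = 2.605 m; N'_1 = 178·cos3.7° = 177.6; c'Δl = 5.73; W sinα = 11.5
Slice 2: Δl = 2.2/cos17.6° = 2.308 m; N'_2 = 239·cos17.6° = 227.8; c'Δl = 5.08; W sinα = 72.3
Slice 3: Δl = 3.0/cos34.1° = 3.623 m; N'_3 = 253·cos34.1° = 209.5; c'Δl = 7.97; W sinα = 141.8
Slice 4: Δl = 2.1/cos54.5° = 3.616 m; N'_4 = 76·cos54.5° = 44.1; c'Δl = 7.96; W sinα = 61.9
Σc'Δl = 26.7 kN/m; ΣN' = 659.1 kN/m; ΣW sinα = 287.5 kN/m
Resisting = 26.7 + 659.1·tan23.6° = 26.7 + 287.9 = 314.7 kN/m
FS = 314.7 / 287.5 = 1.095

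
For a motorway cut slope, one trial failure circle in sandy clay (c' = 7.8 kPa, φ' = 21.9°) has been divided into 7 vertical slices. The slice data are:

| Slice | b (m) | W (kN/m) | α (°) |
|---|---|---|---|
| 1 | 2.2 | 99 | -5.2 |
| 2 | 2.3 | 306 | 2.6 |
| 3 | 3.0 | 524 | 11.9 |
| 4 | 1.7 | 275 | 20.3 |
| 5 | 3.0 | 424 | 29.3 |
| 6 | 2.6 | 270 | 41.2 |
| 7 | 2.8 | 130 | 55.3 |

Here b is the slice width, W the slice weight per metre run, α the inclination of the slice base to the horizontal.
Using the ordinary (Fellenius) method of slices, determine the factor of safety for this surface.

FS = 1.28

Ordinary method of slices: FS = Σ[c'·Δl_i + (W_i cosα_i)·tanφ'] / Σ W_i sinα_i, with Δl_i = b_i / cosα_i.
Slice 1: Δl = 2.2/cos(-5.2°) = 2.209 m; N'_1 = 99·cos(-5.2°) = 98.6; c'Δl = 17.23; W sinα = -9.0
Slice 2: Δl = 2.3/cos2.6° = 2.302 m; N'_2 = 306·cos2.6° = 305.7; c'Δl = 17.96; W sinα = 13.9
Slice 3: Δl = 3.0/cos11.9° = 3.066 m; N'_3 = 524·cos11.9° = 512.7; c'Δl = 23.91; W sinα = 108.1
Slice 4: Δl = 1.7/cos20.3° = 1.813 m; N'_4 = 275·cos20.3° = 257.9; c'Δl = 14.14; W sinα = 95.4
Slice 5: Δl = 3.0/cos29.3° = 3.440 m; N'_5 = 424·cos29.3° = 369.8; c'Δl = 26.83; W sinα = 207.5
Slice 6: Δl = 2.6/cos41.2° = 3.456 m; N'_6 = 270·cos41.2° = 203.2; c'Δl = 26.95; W sinα = 177.8
Slice 7: Δl = 2.8/cos55.3° = 4.918 m; N'_7 = 130·cos55.3° = 74.0; c'Δl = 38.36; W sinα = 106.9
Σc'Δl = 165.4 kN/m; ΣN' = 1821.9 kN/m; ΣW sinα = 700.6 kN/m
Resisting = 165.4 + 1821.9·tan21.9° = 165.4 + 732.4 = 897.8 kN/m
FS = 897.8 / 700.6 = 1.281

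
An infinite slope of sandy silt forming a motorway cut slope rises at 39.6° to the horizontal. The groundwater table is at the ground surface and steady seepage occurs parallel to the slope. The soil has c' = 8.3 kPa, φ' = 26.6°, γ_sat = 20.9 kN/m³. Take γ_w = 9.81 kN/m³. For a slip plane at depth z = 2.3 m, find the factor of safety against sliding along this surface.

With seepage parallel to the slope and the water table at the surface, the effective normal stress on the slip plane uses the buoyant unit weight γ' = γ_sat − γ_w while the driving shear stress uses γ_sat:
FS = [c' + γ' z cos²β tanφ'] / [γ_sat z sinβ cosβ]
γ' = 20.9 − 9.81 = 11.09 kN/m³
Numerator = 8.3 + 11.09·2.3·cos²39.6°·tan26.6° = 8.3 + 11.09·2.3·0.5937·0.5008 = 15.883 kPa
Denominator = 20.9·2.3·sin39.6°·cos39.6° = 20.9·2.3·0.6374·0.7705 = 23.609 kPa
FS = 15.883 / 23.609 = 0.673

FS = 0.67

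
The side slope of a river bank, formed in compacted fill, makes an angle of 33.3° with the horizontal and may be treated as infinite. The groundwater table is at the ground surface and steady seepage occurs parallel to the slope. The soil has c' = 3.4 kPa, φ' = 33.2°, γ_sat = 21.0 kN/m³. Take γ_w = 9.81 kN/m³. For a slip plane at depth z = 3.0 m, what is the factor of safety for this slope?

FS = 0.65

With seepage parallel to the slope and the water table at the surface, the effective normal stress on the slip plane uses the buoyant unit weight γ' = γ_sat − γ_w while the driving shear stress uses γ_sat:
FS = [c' + γ' z cos²β tanφ'] / [γ_sat z sinβ cosβ]
γ' = 21.0 − 9.81 = 11.19 kN/m³
Numerator = 3.4 + 11.19·3.0·cos²33.3°·tan33.2° = 3.4 + 11.19·3.0·0.6986·0.6544 = 18.746 kPa
Denominator = 21.0·3.0·sin33.3°·cos33.3° = 21.0·3.0·0.5490·0.8358 = 28.909 kPa
FS = 18.746 / 28.909 = 0.648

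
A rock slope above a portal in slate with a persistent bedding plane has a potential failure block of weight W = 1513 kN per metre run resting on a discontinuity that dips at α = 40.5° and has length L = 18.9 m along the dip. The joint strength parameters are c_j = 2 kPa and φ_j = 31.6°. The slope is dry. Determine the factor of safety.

FS = 0.76

Resolving the block weight along and normal to the plane and applying the Mohr–Coulomb strength on the joint:
N' = W cosα = 1513·cos40.5° = 1150.5 kN/m
Driving force T = W sinα = 1513·sin40.5° = 982.6 kN/m
Resisting force R = c_j·L + N'·tanφ_j = 2·18.9 + 1150.5·tan31.6° = 37.8 + 707.8 = 745.6 kN/m
FS = R / T = 745.6 / 982.6 = 0.759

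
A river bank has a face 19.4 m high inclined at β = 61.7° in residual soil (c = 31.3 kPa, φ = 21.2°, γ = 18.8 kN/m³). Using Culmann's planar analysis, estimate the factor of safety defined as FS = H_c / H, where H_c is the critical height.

H_c = (4c/γ) · sinβ cosφ / [1 − cos(β − φ)]
    = (4·31.3/18.8) · sin61.7°·cos21.2° / [1 − cos40.5°]
    = 6.660 · 0.8209 / 0.2396 = 22.82 m
FS = H_c / H = 22.82 / 19.4 = 1.176

FS = 1.18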